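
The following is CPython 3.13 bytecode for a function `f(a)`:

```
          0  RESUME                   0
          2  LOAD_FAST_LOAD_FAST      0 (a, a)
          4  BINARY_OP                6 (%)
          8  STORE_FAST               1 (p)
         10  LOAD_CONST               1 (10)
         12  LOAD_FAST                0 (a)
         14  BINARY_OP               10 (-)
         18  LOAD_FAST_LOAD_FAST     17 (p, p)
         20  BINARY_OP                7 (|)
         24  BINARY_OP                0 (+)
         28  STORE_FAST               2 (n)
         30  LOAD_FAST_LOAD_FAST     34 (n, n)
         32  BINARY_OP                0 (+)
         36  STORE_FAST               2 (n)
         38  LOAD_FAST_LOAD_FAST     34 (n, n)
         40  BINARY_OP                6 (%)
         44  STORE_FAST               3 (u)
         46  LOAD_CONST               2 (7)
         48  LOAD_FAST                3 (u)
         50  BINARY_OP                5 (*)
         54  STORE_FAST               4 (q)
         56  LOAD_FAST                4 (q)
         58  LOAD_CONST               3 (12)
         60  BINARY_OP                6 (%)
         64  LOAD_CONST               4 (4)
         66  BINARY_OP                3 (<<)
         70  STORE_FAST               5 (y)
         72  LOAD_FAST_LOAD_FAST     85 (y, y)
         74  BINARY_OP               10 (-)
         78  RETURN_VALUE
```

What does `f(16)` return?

0

LOAD_FAST_LOAD_FAST a,a → push 16,16. Stack: [16, 16]
BINARY_OP % → 16 % 16 = 0. Stack: [0]
STORE_FAST p → p=0. Stack: []
LOAD_CONST → push 10. Stack: [10]
LOAD_FAST a → push 16. Stack: [10, 16]
BINARY_OP - → 10 - 16 = -6. Stack: [-6]
LOAD_FAST_LOAD_FAST p,p → push 0,0. Stack: [-6, 0, 0]
BINARY_OP | → 0 | 0 = 0. Stack: [-6, 0]
BINARY_OP + → -6 + 0 = -6. Stack: [-6]
STORE_FAST n → n=-6. Stack: []
LOAD_FAST_LOAD_FAST n,n → push -6,-6. Stack: [-6, -6]
BINARY_OP + → -6 + -6 = -12. Stack: [-12]
STORE_FAST n → n=-12. Stack: []
LOAD_FAST_LOAD_FAST n,n → push -12,-12. Stack: [-12, -12]
BINARY_OP % → -12 % -12 = 0. Stack: [0]
STORE_FAST u → u=0. Stack: []
LOAD_CONST → push 7. Stack: [7]
LOAD_FAST u → push 0. Stack: [7, 0]
BINARY_OP * → 7 * 0 = 0. Stack: [0]
STORE_FAST q → q=0. Stack: []
LOAD_FAST q → push 0. Stack: [0]
LOAD_CONST → push 12. Stack: [0, 12]
BINARY_OP % → 0 % 12 = 0. Stack: [0]
LOAD_CONST → push 4. Stack: [0, 4]
BINARY_OP << → 0 << 4 = 0. Stack: [0]
STORE_FAST y → y=0. Stack: []
LOAD_FAST_LOAD_FAST y,y → push 0,0. Stack: [0, 0]
BINARY_OP - → 0 - 0 = 0. Stack: [0]
RETURN_VALUE → return 0.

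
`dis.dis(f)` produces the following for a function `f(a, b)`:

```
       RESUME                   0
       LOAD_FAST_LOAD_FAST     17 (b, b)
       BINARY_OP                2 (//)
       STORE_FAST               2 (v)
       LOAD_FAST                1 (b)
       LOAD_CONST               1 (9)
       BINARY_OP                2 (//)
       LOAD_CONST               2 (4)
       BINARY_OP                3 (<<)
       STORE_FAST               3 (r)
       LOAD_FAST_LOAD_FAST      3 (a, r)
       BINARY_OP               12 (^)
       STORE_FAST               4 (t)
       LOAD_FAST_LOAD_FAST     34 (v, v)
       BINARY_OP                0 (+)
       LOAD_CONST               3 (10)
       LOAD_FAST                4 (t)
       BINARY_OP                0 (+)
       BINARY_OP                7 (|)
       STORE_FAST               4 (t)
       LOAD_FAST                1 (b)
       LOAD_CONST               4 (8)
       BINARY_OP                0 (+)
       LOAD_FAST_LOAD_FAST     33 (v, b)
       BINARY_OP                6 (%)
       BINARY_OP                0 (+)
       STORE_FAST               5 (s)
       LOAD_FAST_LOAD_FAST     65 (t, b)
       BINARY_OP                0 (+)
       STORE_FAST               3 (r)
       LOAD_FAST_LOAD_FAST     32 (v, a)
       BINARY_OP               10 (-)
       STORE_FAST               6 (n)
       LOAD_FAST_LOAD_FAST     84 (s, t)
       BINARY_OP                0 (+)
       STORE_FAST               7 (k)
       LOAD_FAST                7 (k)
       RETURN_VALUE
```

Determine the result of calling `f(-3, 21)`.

5

LOAD_FAST_LOAD_FAST b,b → push 21,21. Stack: [21, 21]
BINARY_OP // → 21 // 21 = 1. Stack: [1]
STORE_FAST v → v=1. Stack: []
LOAD_FAST b → push 21. Stack: [21]
LOAD_CONST → push 9. Stack: [21, 9]
BINARY_OP // → 21 // 9 = 2. Stack: [2]
LOAD_CONST → push 4. Stack: [2, 4]
BINARY_OP << → 2 << 4 = 32. Stack: [32]
STORE_FAST r → r=32. Stack: []
LOAD_FAST_LOAD_FAST a,r → push -3,32. Stack: [-3, 32]
BINARY_OP ^ → -3 ^ 32 = -35. Stack: [-35]
STORE_FAST t → t=-35. Stack: []
LOAD_FAST_LOAD_FAST v,v → push 1,1. Stack: [1, 1]
BINARY_OP + → 1 + 1 = 2. Stack: [2]
LOAD_CONST → push 10. Stack: [2, 10]
LOAD_FAST t → push -35. Stack: [2, 10, -35]
BINARY_OP + → 10 + -35 = -25. Stack: [2, -25]
BINARY_OP | → 2 | -25 = -25. Stack: [-25]
STORE_FAST t → t=-25. Stack: []
LOAD_FAST b → push 21. Stack: [21]
LOAD_CONST → push 8. Stack: [21, 8]
BINARY_OP + → 21 + 8 = 29. Stack: [29]
LOAD_FAST_LOAD_FAST v,b → push 1,21. Stack: [29, 1, 21]
BINARY_OP % → 1 % 21 = 1. Stack: [29, 1]
BINARY_OP + → 29 + 1 = 30. Stack: [30]
STORE_FAST s → s=30. Stack: []
LOAD_FAST_LOAD_FAST t,b → push -25,21. Stack: [-25, 21]
BINARY_OP + → -25 + 21 = -4. Stack: [-4]
STORE_FAST r → r=-4. Stack: []
LOAD_FAST_LOAD_FAST v,a → push 1,-3. Stack: [1, -3]
BINARY_OP - → 1 - -3 = 4. Stack: [4]
STORE_FAST n → n=4. Stack: []
LOAD_FAST_LOAD_FAST s,t → push 30,-25. Stack: [30, -25]
BINARY_OP + → 30 + -25 = 5. Stack: [5]
STORE_FAST k → k=5. Stack: []
LOAD_FAST k → push 5. Stack: [5]
RETURN_VALUE → return 5.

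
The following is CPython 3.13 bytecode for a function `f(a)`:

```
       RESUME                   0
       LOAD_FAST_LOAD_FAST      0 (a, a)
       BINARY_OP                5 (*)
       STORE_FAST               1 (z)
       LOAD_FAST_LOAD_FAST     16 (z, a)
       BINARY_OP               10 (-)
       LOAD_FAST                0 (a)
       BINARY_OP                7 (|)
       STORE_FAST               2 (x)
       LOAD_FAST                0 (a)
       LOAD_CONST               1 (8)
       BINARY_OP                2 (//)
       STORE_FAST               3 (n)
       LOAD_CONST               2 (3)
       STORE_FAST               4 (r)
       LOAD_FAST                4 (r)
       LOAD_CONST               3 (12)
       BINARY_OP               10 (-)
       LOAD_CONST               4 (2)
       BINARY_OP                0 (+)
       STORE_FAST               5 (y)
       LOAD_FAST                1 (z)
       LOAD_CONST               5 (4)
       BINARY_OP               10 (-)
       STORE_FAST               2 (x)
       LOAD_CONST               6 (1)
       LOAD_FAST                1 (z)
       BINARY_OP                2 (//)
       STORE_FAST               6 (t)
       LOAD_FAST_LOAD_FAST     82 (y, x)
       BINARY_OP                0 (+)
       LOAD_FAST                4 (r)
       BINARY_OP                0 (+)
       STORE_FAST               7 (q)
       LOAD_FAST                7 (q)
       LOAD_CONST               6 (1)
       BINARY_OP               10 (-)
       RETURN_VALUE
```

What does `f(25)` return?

616

LOAD_FAST_LOAD_FAST a,a → push 25,25. Stack: [25, 25]
BINARY_OP * → 25 * 25 = 625. Stack: [625]
STORE_FAST z → z=625. Stack: []
LOAD_FAST_LOAD_FAST z,a → push 625,25. Stack: [625, 25]
BINARY_OP - → 625 - 25 = 600. Stack: [600]
LOAD_FAST a → push 25. Stack: [600, 25]
BINARY_OP | → 600 | 25 = 601. Stack: [601]
STORE_FAST x → x=601. Stack: []
LOAD_FAST a → push 25. Stack: [25]
LOAD_CONST → push 8. Stack: [25, 8]
BINARY_OP // → 25 // 8 = 3. Stack: [3]
STORE_FAST n → n=3. Stack: []
LOAD_CONST → push 3. Stack: [3]
STORE_FAST r → r=3. Stack: []
LOAD_FAST r → push 3. Stack: [3]
LOAD_CONST → push 12. Stack: [3, 12]
BINARY_OP - → 3 - 12 = -9. Stack: [-9]
LOAD_CONST → push 2. Stack: [-9, 2]
BINARY_OP + → -9 + 2 = -7. Stack: [-7]
STORE_FAST y → y=-7. Stack: []
LOAD_FAST z → push 625. Stack: [625]
LOAD_CONST → push 4. Stack: [625, 4]
BINARY_OP - → 625 - 4 = 621. Stack: [621]
STORE_FAST x → x=621. Stack: []
LOAD_CONST → push 1. Stack: [1]
LOAD_FAST z → push 625. Stack: [1, 625]
BINARY_OP // → 1 // 625 = 0. Stack: [0]
STORE_FAST t → t=0. Stack: []
LOAD_FAST_LOAD_FAST y,x → push -7,621. Stack: [-7, 621]
BINARY_OP + → -7 + 621 = 614. Stack: [614]
LOAD_FAST r → push 3. Stack: [614, 3]
BINARY_OP + → 614 + 3 = 617. Stack: [617]
STORE_FAST q → q=617. Stack: []
LOAD_FAST q → push 617. Stack: [617]
LOAD_CONST → push 1. Stack: [617, 1]
BINARY_OP - → 617 - 1 = 616. Stack: [616]
RETURN_VALUE → return 616.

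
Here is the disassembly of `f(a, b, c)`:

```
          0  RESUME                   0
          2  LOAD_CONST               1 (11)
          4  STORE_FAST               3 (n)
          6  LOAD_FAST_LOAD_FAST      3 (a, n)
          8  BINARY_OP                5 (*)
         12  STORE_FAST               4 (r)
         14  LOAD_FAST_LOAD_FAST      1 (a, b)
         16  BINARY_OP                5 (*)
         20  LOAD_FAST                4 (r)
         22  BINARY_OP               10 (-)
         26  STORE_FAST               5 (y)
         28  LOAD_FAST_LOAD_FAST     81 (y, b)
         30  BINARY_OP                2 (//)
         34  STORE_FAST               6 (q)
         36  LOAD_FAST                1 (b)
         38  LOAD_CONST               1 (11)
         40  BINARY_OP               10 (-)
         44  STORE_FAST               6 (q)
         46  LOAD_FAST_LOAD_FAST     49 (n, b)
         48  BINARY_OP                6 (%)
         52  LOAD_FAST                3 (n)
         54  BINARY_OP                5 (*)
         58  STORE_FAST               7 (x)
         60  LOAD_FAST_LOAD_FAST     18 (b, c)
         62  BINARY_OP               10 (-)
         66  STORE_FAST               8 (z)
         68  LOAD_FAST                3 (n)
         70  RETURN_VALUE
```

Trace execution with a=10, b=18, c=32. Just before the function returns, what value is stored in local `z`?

LOAD_CONST → push 11. Stack: [11]
STORE_FAST n → n=11. Stack: []
LOAD_FAST_LOAD_FAST a,n → push 10,11. Stack: [10, 11]
BINARY_OP * → 10 * 11 = 110. Stack: [110]
STORE_FAST r → r=110. Stack: []
LOAD_FAST_LOAD_FAST a,b → push 10,18. Stack: [10, 18]
BINARY_OP * → 10 * 18 = 180. Stack: [180]
LOAD_FAST r → push 110. Stack: [180, 110]
BINARY_OP - → 180 - 110 = 70. Stack: [70]
STORE_FAST y → y=70. Stack: []
LOAD_FAST_LOAD_FAST y,b → push 70,18. Stack: [70, 18]
BINARY_OP // → 70 // 18 = 3. Stack: [3]
STORE_FAST q → q=3. Stack: []
LOAD_FAST b → push 18. Stack: [18]
LOAD_CONST → push 11. Stack: [18, 11]
BINARY_OP - → 18 - 11 = 7. Stack: [7]
STORE_FAST q → q=7. Stack: []
LOAD_FAST_LOAD_FAST n,b → push 11,18. Stack: [11, 18]
BINARY_OP % → 11 % 18 = 11. Stack: [11]
LOAD_FAST n → push 11. Stack: [11, 11]
BINARY_OP * → 11 * 11 = 121. Stack: [121]
STORE_FAST x → x=121. Stack: []
LOAD_FAST_LOAD_FAST b,c → push 18,32. Stack: [18, 32]
BINARY_OP - → 18 - 32 = -14. Stack: [-14]
STORE_FAST z → z=-14. Stack: []
LOAD_FAST n → push 11. Stack: [11]
RETURN_VALUE → return 11.

-14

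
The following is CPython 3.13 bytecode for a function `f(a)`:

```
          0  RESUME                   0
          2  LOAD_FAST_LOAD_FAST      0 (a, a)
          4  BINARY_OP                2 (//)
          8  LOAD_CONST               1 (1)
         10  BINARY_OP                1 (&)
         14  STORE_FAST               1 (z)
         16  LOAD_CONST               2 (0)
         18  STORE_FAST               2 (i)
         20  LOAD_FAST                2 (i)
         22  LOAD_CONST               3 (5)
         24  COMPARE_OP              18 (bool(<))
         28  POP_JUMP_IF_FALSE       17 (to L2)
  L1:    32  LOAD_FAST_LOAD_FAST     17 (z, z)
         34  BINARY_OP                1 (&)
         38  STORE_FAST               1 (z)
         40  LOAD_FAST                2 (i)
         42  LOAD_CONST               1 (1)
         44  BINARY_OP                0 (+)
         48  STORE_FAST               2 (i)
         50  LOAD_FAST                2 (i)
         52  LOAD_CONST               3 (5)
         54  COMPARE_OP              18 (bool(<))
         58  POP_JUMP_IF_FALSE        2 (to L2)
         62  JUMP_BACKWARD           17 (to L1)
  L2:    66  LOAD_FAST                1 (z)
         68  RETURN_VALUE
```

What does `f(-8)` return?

1

LOAD_FAST_LOAD_FAST a,a → push -8,-8
BINARY_OP // → -8 // -8 = 1
LOAD_CONST → push 1
BINARY_OP & → 1 & 1 = 1
STORE_FAST z → z=1
LOAD_CONST → push 0
STORE_FAST i → i=0
LOAD_FAST i → push 0
LOAD_CONST → push 5
COMPARE_OP bool(<) → 0 vs 5 = True
POP_JUMP_IF_FALSE → pop True; no jump
LOAD_FAST_LOAD_FAST z,z → push 1,1
BINARY_OP & → 1 & 1 = 1
STORE_FAST z → z=1
LOAD_FAST i → push 0
LOAD_CONST → push 1
BINARY_OP + → 0 + 1 = 1
STORE_FAST i → i=1
LOAD_FAST i → push 1
LOAD_CONST → push 5
COMPARE_OP bool(<) → 1 vs 5 = True
POP_JUMP_IF_FALSE → pop True; no jump
LOAD_FAST_LOAD_FAST z,z → push 1,1
BINARY_OP & → 1 & 1 = 1
STORE_FAST z → z=1
LOAD_FAST i → push 1
LOAD_CONST → push 1
BINARY_OP + → 1 + 1 = 2
STORE_FAST i → i=2
LOAD_FAST i → push 2
LOAD_CONST → push 5
COMPARE_OP bool(<) → 2 vs 5 = True
POP_JUMP_IF_FALSE → pop True; no jump
LOAD_FAST_LOAD_FAST z,z → push 1,1
BINARY_OP & → 1 & 1 = 1
STORE_FAST z → z=1
LOAD_FAST i → push 2
LOAD_CONST → push 1
BINARY_OP + → 2 + 1 = 3
STORE_FAST i → i=3
LOAD_FAST i → push 3
LOAD_CONST → push 5
COMPARE_OP bool(<) → 3 vs 5 = True
POP_JUMP_IF_FALSE → pop True; no jump
LOAD_FAST_LOAD_FAST z,z → push 1,1
BINARY_OP & → 1 & 1 = 1
STORE_FAST z → z=1
LOAD_FAST i → push 3
LOAD_CONST → push 1
BINARY_OP + → 3 + 1 = 4
STORE_FAST i → i=4
LOAD_FAST i → push 4
LOAD_CONST → push 5
COMPARE_OP bool(<) → 4 vs 5 = True
POP_JUMP_IF_FALSE → pop True; no jump
LOAD_FAST_LOAD_FAST z,z → push 1,1
BINARY_OP & → 1 & 1 = 1
STORE_FAST z → z=1
LOAD_FAST i → push 4
LOAD_CONST → push 1
BINARY_OP + → 4 + 1 = 5
STORE_FAST i → i=5
LOAD_FAST i → push 5
LOAD_CONST → push 5
COMPARE_OP bool(<) → 5 vs 5 = False
POP_JUMP_IF_FALSE → pop False; jump
LOAD_FAST z → push 1
RETURN_VALUE → return 1.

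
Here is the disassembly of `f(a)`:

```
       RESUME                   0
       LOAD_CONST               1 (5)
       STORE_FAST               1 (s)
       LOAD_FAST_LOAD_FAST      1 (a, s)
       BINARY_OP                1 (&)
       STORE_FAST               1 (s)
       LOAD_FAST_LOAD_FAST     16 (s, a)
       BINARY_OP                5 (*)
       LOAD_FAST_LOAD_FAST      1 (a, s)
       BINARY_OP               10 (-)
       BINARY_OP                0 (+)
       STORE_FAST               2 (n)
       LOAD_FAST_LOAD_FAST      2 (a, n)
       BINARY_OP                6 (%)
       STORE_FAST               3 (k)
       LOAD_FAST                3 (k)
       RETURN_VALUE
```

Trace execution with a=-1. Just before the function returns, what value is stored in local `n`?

LOAD_CONST → push 5. Stack: [5]
STORE_FAST s → s=5. Stack: []
LOAD_FAST_LOAD_FAST a,s → push -1,5. Stack: [-1, 5]
BINARY_OP & → -1 & 5 = 5. Stack: [5]
STORE_FAST s → s=5. Stack: []
LOAD_FAST_LOAD_FAST s,a → push 5,-1. Stack: [5, -1]
BINARY_OP * → 5 * -1 = -5. Stack: [-5]
LOAD_FAST_LOAD_FAST a,s → push -1,5. Stack: [-5, -1, 5]
BINARY_OP - → -1 - 5 = -6. Stack: [-5, -6]
BINARY_OP + → -5 + -6 = -11. Stack: [-11]
STORE_FAST n → n=-11. Stack: []
LOAD_FAST_LOAD_FAST a,n → push -1,-11. Stack: [-1, -11]
BINARY_OP % → -1 % -11 = -1. Stack: [-1]
STORE_FAST k → k=-1. Stack: []
LOAD_FAST k → push -1. Stack: [-1]
RETURN_VALUE → return -1.

-11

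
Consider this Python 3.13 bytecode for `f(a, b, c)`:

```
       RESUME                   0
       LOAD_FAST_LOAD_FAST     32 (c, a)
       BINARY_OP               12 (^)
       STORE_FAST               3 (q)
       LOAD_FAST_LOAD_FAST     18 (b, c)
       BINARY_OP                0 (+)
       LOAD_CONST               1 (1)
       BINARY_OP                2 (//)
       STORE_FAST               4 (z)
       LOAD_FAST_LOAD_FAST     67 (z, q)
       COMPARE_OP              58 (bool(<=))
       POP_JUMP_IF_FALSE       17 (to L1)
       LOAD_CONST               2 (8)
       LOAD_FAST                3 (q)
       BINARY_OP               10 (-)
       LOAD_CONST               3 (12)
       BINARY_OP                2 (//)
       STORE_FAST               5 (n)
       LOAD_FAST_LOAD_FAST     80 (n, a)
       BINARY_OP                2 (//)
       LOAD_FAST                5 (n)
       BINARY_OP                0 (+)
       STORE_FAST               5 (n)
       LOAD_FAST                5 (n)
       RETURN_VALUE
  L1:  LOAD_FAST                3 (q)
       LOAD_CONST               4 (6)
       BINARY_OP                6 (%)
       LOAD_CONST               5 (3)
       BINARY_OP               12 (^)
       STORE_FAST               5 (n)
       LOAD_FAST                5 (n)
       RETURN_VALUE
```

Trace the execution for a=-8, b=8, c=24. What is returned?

7

LOAD_FAST_LOAD_FAST c,a → push 24,-8. Stack: [24, -8]
BINARY_OP ^ → 24 ^ -8 = -32. Stack: [-32]
STORE_FAST q → q=-32. Stack: []
LOAD_FAST_LOAD_FAST b,c → push 8,24. Stack: [8, 24]
BINARY_OP + → 8 + 24 = 32. Stack: [32]
LOAD_CONST → push 1. Stack: [32, 1]
BINARY_OP // → 32 // 1 = 32. Stack: [32]
STORE_FAST z → z=32. Stack: []
LOAD_FAST_LOAD_FAST z,q → push 32,-32. Stack: [32, -32]
COMPARE_OP bool(<=) → 32 vs -32 = False. Stack: [False]
POP_JUMP_IF_FALSE → pop False; jump. Stack: []
LOAD_FAST q → push -32. Stack: [-32]
LOAD_CONST → push 6. Stack: [-32, 6]
BINARY_OP % → -32 % 6 = 4. Stack: [4]
LOAD_CONST → push 3. Stack: [4, 3]
BINARY_OP ^ → 4 ^ 3 = 7. Stack: [7]
STORE_FAST n → n=7. Stack: []
LOAD_FAST n → push 7. Stack: [7]
RETURN_VALUE → return 7.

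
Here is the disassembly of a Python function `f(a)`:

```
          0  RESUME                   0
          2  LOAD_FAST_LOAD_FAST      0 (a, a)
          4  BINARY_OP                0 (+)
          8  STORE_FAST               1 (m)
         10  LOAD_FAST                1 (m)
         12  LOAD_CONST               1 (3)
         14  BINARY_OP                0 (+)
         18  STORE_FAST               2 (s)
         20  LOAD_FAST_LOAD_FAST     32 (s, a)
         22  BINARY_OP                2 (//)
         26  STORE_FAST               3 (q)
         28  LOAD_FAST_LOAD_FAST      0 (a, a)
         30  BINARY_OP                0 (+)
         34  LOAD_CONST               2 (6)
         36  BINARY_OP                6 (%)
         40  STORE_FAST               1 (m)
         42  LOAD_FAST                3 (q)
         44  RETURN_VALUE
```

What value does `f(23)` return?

2

LOAD_FAST_LOAD_FAST a,a → push 23,23. Stack: [23, 23]
BINARY_OP + → 23 + 23 = 46. Stack: [46]
STORE_FAST m → m=46. Stack: []
LOAD_FAST m → push 46. Stack: [46]
LOAD_CONST → push 3. Stack: [46, 3]
BINARY_OP + → 46 + 3 = 49. Stack: [49]
STORE_FAST s → s=49. Stack: []
LOAD_FAST_LOAD_FAST s,a → push 49,23. Stack: [49, 23]
BINARY_OP // → 49 // 23 = 2. Stack: [2]
STORE_FAST q → q=2. Stack: []
LOAD_FAST_LOAD_FAST a,a → push 23,23. Stack: [23, 23]
BINARY_OP + → 23 + 23 = 46. Stack: [46]
LOAD_CONST → push 6. Stack: [46, 6]
BINARY_OP % → 46 % 6 = 4. Stack: [4]
STORE_FAST m → m=4. Stack: []
LOAD_FAST q → push 2. Stack: [2]
RETURN_VALUE → return 2.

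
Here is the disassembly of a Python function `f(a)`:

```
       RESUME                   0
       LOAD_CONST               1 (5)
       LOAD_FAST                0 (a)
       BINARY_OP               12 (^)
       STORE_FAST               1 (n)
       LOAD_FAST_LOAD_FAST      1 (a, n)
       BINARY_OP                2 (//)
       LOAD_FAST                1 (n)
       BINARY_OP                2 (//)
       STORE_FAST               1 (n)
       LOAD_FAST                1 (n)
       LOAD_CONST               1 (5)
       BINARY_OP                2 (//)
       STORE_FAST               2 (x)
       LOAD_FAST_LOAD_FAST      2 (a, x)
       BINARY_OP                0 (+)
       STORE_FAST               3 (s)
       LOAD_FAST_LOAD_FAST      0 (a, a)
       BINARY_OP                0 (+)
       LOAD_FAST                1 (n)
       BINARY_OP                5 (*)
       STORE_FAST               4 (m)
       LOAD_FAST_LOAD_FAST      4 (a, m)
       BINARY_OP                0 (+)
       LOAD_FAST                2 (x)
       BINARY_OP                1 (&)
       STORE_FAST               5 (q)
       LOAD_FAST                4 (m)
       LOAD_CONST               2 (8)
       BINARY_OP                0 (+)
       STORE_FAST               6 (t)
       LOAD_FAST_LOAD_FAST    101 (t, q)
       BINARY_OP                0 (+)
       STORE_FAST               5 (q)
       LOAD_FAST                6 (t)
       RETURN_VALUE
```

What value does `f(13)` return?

8

LOAD_CONST → push 5. Stack: [5]
LOAD_FAST a → push 13. Stack: [5, 13]
BINARY_OP ^ → 5 ^ 13 = 8. Stack: [8]
STORE_FAST n → n=8. Stack: []
LOAD_FAST_LOAD_FAST a,n → push 13,8. Stack: [13, 8]
BINARY_OP // → 13 // 8 = 1. Stack: [1]
LOAD_FAST n → push 8. Stack: [1, 8]
BINARY_OP // → 1 // 8 = 0. Stack: [0]
STORE_FAST n → n=0. Stack: []
LOAD_FAST n → push 0. Stack: [0]
LOAD_CONST → push 5. Stack: [0, 5]
BINARY_OP // → 0 // 5 = 0. Stack: [0]
STORE_FAST x → x=0. Stack: []
LOAD_FAST_LOAD_FAST a,x → push 13,0. Stack: [13, 0]
BINARY_OP + → 13 + 0 = 13. Stack: [13]
STORE_FAST s → s=13. Stack: []
LOAD_FAST_LOAD_FAST a,a → push 13,13. Stack: [13, 13]
BINARY_OP + → 13 + 13 = 26. Stack: [26]
LOAD_FAST n → push 0. Stack: [26, 0]
BINARY_OP * → 26 * 0 = 0. Stack: [0]
STORE_FAST m → m=0. Stack: []
LOAD_FAST_LOAD_FAST a,m → push 13,0. Stack: [13, 0]
BINARY_OP + → 13 + 0 = 13. Stack: [13]
LOAD_FAST x → push 0. Stack: [13, 0]
BINARY_OP & → 13 & 0 = 0. Stack: [0]
STORE_FAST q → q=0. Stack: []
LOAD_FAST m → push 0. Stack: [0]
LOAD_CONST → push 8. Stack: [0, 8]
BINARY_OP + → 0 + 8 = 8. Stack: [8]
STORE_FAST t → t=8. Stack: []
LOAD_FAST_LOAD_FAST t,q → push 8,0. Stack: [8, 0]
BINARY_OP + → 8 + 0 = 8. Stack: [8]
STORE_FAST q → q=8. Stack: []
LOAD_FAST t → push 8. Stack: [8]
RETURN_VALUE → return 8.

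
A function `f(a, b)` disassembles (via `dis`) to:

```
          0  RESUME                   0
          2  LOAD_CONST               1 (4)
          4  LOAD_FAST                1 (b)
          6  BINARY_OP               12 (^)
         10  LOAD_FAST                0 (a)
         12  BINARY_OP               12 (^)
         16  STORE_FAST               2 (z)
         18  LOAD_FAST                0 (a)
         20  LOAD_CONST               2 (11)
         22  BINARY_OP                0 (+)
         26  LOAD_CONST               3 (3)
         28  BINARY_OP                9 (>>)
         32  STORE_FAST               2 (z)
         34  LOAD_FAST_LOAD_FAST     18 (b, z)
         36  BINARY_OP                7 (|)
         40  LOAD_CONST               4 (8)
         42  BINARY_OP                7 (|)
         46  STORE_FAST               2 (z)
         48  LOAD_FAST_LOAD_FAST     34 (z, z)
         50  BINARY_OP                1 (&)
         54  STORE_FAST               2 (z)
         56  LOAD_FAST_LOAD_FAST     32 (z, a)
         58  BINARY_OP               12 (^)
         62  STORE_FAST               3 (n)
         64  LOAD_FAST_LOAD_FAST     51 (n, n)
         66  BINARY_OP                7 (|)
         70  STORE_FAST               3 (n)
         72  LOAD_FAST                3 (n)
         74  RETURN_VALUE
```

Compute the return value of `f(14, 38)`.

33

LOAD_CONST → push 4. Stack: [4]
LOAD_FAST b → push 38. Stack: [4, 38]
BINARY_OP ^ → 4 ^ 38 = 34. Stack: [34]
LOAD_FAST a → push 14. Stack: [34, 14]
BINARY_OP ^ → 34 ^ 14 = 44. Stack: [44]
STORE_FAST z → z=44. Stack: []
LOAD_FAST a → push 14. Stack: [14]
LOAD_CONST → push 11. Stack: [14, 11]
BINARY_OP + → 14 + 11 = 25. Stack: [25]
LOAD_CONST → push 3. Stack: [25, 3]
BINARY_OP >> → 25 >> 3 = 3. Stack: [3]
STORE_FAST z → z=3. Stack: []
LOAD_FAST_LOAD_FAST b,z → push 38,3. Stack: [38, 3]
BINARY_OP | → 38 | 3 = 39. Stack: [39]
LOAD_CONST → push 8. Stack: [39, 8]
BINARY_OP | → 39 | 8 = 47. Stack: [47]
STORE_FAST z → z=47. Stack: []
LOAD_FAST_LOAD_FAST z,z → push 47,47. Stack: [47, 47]
BINARY_OP & → 47 & 47 = 47. Stack: [47]
STORE_FAST z → z=47. Stack: []
LOAD_FAST_LOAD_FAST z,a → push 47,14. Stack: [47, 14]
BINARY_OP ^ → 47 ^ 14 = 33. Stack: [33]
STORE_FAST n → n=33. Stack: []
LOAD_FAST_LOAD_FAST n,n → push 33,33. Stack: [33, 33]
BINARY_OP | → 33 | 33 = 33. Stack: [33]
STORE_FAST n → n=33. Stack: []
LOAD_FAST n → push 33. Stack: [33]
RETURN_VALUE → return 33.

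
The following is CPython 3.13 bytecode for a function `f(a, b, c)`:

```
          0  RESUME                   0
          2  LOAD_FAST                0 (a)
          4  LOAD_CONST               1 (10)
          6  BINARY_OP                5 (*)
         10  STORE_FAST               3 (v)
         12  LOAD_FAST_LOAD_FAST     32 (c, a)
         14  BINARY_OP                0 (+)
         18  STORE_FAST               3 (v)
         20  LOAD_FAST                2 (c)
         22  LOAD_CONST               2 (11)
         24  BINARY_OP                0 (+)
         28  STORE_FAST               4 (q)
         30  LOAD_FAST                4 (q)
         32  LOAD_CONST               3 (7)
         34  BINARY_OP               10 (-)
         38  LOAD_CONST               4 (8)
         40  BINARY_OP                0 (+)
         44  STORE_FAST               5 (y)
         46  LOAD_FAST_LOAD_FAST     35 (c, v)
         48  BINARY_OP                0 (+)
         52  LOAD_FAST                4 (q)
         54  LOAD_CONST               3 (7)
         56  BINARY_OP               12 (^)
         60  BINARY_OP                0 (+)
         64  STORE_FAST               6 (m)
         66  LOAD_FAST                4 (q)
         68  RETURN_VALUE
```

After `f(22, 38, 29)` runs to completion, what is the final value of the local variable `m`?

127

LOAD_FAST a → push 22. Stack: [22]
LOAD_CONST → push 10. Stack: [22, 10]
BINARY_OP * → 22 * 10 = 220. Stack: [220]
STORE_FAST v → v=220. Stack: []
LOAD_FAST_LOAD_FAST c,a → push 29,22. Stack: [29, 22]
BINARY_OP + → 29 + 22 = 51. Stack: [51]
STORE_FAST v → v=51. Stack: []
LOAD_FAST c → push 29. Stack: [29]
LOAD_CONST → push 11. Stack: [29, 11]
BINARY_OP + → 29 + 11 = 40. Stack: [40]
STORE_FAST q → q=40. Stack: []
LOAD_FAST q → push 40. Stack: [40]
LOAD_CONST → push 7. Stack: [40, 7]
BINARY_OP - → 40 - 7 = 33. Stack: [33]
LOAD_CONST → push 8. Stack: [33, 8]
BINARY_OP + → 33 + 8 = 41. Stack: [41]
STORE_FAST y → y=41. Stack: []
LOAD_FAST_LOAD_FAST c,v → push 29,51. Stack: [29, 51]
BINARY_OP + → 29 + 51 = 80. Stack: [80]
LOAD_FAST q → push 40. Stack: [80, 40]
LOAD_CONST → push 7. Stack: [80, 40, 7]
BINARY_OP ^ → 40 ^ 7 = 47. Stack: [80, 47]
BINARY_OP + → 80 + 47 = 127. Stack: [127]
STORE_FAST m → m=127. Stack: []
LOAD_FAST q → push 40. Stack: [40]
RETURN_VALUE → return 40.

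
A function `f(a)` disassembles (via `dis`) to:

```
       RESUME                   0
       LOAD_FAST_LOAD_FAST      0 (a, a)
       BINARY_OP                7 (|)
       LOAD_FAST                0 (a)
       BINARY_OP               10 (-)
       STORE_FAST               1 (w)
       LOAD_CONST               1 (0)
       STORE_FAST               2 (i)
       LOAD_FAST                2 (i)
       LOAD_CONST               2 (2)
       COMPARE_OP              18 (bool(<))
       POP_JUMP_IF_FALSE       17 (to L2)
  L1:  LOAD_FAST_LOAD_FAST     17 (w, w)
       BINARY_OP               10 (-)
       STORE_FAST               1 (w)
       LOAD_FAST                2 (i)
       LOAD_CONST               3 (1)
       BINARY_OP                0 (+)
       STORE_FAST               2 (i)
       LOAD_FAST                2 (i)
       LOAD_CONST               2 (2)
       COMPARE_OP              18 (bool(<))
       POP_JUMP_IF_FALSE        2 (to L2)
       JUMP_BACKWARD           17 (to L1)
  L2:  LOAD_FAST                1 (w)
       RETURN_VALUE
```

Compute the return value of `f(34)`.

LOAD_FAST_LOAD_FAST a,a → push 34,34. Stack: [34, 34]
BINARY_OP | → 34 | 34 = 34. Stack: [34]
LOAD_FAST a → push 34. Stack: [34, 34]
BINARY_OP - → 34 - 34 = 0. Stack: [0]
STORE_FAST w → w=0. Stack: []
LOAD_CONST → push 0. Stack: [0]
STORE_FAST i → i=0. Stack: []
LOAD_FAST i → push 0. Stack: [0]
LOAD_CONST → push 2. Stack: [0, 2]
COMPARE_OP bool(<) → 0 vs 2 = True. Stack: [True]
POP_JUMP_IF_FALSE → pop True; no jump. Stack: []
LOAD_FAST_LOAD_FAST w,w → push 0,0. Stack: [0, 0]
BINARY_OP - → 0 - 0 = 0. Stack: [0]
STORE_FAST w → w=0. Stack: []
LOAD_FAST i → push 0. Stack: [0]
LOAD_CONST → push 1. Stack: [0, 1]
BINARY_OP + → 0 + 1 = 1. Stack: [1]
STORE_FAST i → i=1. Stack: []
LOAD_FAST i → push 1. Stack: [1]
LOAD_CONST → push 2. Stack: [1, 2]
COMPARE_OP bool(<) → 1 vs 2 = True. Stack: [True]
POP_JUMP_IF_FALSE → pop True; no jump. Stack: []
LOAD_FAST_LOAD_FAST w,w → push 0,0. Stack: [0, 0]
BINARY_OP - → 0 - 0 = 0. Stack: [0]
STORE_FAST w → w=0. Stack: []
LOAD_FAST i → push 1. Stack: [1]
LOAD_CONST → push 1. Stack: [1, 1]
BINARY_OP + → 1 + 1 = 2. Stack: [2]
STORE_FAST i → i=2. Stack: []
LOAD_FAST i → push 2. Stack: [2]
LOAD_CONST → push 2. Stack: [2, 2]
COMPARE_OP bool(<) → 2 vs 2 = False. Stack: [False]
POP_JUMP_IF_FALSE → pop False; jump. Stack: []
LOAD_FAST w → push 0. Stack: [0]
RETURN_VALUE → return 0.

0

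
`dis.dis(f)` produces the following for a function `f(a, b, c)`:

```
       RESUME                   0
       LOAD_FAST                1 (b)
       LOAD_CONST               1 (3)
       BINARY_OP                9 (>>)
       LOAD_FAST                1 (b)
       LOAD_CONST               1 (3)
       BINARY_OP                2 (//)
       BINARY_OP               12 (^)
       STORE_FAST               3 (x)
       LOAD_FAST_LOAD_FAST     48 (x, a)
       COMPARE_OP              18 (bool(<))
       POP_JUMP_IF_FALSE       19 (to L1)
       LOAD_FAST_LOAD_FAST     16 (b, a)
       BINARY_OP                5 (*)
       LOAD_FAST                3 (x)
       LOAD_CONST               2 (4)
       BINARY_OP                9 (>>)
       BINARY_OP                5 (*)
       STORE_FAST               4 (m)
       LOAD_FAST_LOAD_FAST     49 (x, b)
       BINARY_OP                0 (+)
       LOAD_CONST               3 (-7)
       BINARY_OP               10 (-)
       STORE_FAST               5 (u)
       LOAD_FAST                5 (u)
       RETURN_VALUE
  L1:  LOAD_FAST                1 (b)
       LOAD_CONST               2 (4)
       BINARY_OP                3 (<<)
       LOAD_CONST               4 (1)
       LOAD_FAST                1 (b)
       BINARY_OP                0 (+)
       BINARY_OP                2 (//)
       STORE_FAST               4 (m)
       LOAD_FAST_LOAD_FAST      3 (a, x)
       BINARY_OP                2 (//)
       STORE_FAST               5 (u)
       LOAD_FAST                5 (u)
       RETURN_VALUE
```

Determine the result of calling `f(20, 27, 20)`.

44

LOAD_FAST b → push 27. Stack: [27]
LOAD_CONST → push 3. Stack: [27, 3]
BINARY_OP >> → 27 >> 3 = 3. Stack: [3]
LOAD_FAST b → push 27. Stack: [3, 27]
LOAD_CONST → push 3. Stack: [3, 27, 3]
BINARY_OP // → 27 // 3 = 9. Stack: [3, 9]
BINARY_OP ^ → 3 ^ 9 = 10. Stack: [10]
STORE_FAST x → x=10. Stack: []
LOAD_FAST_LOAD_FAST x,a → push 10,20. Stack: [10, 20]
COMPARE_OP bool(<) → 10 vs 20 = True. Stack: [True]
POP_JUMP_IF_FALSE → pop True; no jump. Stack: []
LOAD_FAST_LOAD_FAST b,a → push 27,20. Stack: [27, 20]
BINARY_OP * → 27 * 20 = 540. Stack: [540]
LOAD_FAST x → push 10. Stack: [540, 10]
LOAD_CONST → push 4. Stack: [540, 10, 4]
BINARY_OP >> → 10 >> 4 = 0. Stack: [540, 0]
BINARY_OP * → 540 * 0 = 0. Stack: [0]
STORE_FAST m → m=0. Stack: []
LOAD_FAST_LOAD_FAST x,b → push 10,27. Stack: [10, 27]
BINARY_OP + → 10 + 27 = 37. Stack: [37]
LOAD_CONST → push -7. Stack: [37, -7]
BINARY_OP - → 37 - -7 = 44. Stack: [44]
STORE_FAST u → u=44. Stack: []
LOAD_FAST u → push 44. Stack: [44]
RETURN_VALUE → return 44.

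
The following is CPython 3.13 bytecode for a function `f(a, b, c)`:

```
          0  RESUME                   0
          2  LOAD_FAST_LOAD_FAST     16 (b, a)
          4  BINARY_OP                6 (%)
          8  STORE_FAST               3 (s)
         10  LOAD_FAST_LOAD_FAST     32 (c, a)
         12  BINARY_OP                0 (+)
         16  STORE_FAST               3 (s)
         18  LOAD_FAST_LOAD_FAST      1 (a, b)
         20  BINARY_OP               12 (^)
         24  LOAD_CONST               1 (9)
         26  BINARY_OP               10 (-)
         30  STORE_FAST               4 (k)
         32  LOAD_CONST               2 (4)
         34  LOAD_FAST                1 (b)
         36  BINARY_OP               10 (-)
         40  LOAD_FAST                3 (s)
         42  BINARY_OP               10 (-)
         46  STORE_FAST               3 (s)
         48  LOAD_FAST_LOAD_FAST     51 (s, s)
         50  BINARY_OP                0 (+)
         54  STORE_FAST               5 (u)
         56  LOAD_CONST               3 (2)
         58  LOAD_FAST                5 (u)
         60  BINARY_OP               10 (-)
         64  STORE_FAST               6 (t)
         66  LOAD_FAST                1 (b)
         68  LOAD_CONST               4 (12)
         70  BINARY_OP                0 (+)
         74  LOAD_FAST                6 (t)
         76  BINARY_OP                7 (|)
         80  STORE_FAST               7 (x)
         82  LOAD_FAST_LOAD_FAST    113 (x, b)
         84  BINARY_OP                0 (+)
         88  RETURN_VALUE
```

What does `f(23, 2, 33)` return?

LOAD_FAST_LOAD_FAST b,a → push 2,23. Stack: [2, 23]
BINARY_OP % → 2 % 23 = 2. Stack: [2]
STORE_FAST s → s=2. Stack: []
LOAD_FAST_LOAD_FAST c,a → push 33,23. Stack: [33, 23]
BINARY_OP + → 33 + 23 = 56. Stack: [56]
STORE_FAST s → s=56. Stack: []
LOAD_FAST_LOAD_FAST a,b → push 23,2. Stack: [23, 2]
BINARY_OP ^ → 23 ^ 2 = 21. Stack: [21]
LOAD_CONST → push 9. Stack: [21, 9]
BINARY_OP - → 21 - 9 = 12. Stack: [12]
STORE_FAST k → k=12. Stack: []
LOAD_CONST → push 4. Stack: [4]
LOAD_FAST b → push 2. Stack: [4, 2]
BINARY_OP - → 4 - 2 = 2. Stack: [2]
LOAD_FAST s → push 56. Stack: [2, 56]
BINARY_OP - → 2 - 56 = -54. Stack: [-54]
STORE_FAST s → s=-54. Stack: []
LOAD_FAST_LOAD_FAST s,s → push -54,-54. Stack: [-54, -54]
BINARY_OP + → -54 + -54 = -108. Stack: [-108]
STORE_FAST u → u=-108. Stack: []
LOAD_CONST → push 2. Stack: [2]
LOAD_FAST u → push -108. Stack: [2, -108]
BINARY_OP - → 2 - -108 = 110. Stack: [110]
STORE_FAST t → t=110. Stack: []
LOAD_FAST b → push 2. Stack: [2]
LOAD_CONST → push 12. Stack: [2, 12]
BINARY_OP + → 2 + 12 = 14. Stack: [14]
LOAD_FAST t → push 110. Stack: [14, 110]
BINARY_OP | → 14 | 110 = 110. Stack: [110]
STORE_FAST x → x=110. Stack: []
LOAD_FAST_LOAD_FAST x,b → push 110,2. Stack: [110, 2]
BINARY_OP + → 110 + 2 = 112. Stack: [112]
RETURN_VALUE → return 112.

112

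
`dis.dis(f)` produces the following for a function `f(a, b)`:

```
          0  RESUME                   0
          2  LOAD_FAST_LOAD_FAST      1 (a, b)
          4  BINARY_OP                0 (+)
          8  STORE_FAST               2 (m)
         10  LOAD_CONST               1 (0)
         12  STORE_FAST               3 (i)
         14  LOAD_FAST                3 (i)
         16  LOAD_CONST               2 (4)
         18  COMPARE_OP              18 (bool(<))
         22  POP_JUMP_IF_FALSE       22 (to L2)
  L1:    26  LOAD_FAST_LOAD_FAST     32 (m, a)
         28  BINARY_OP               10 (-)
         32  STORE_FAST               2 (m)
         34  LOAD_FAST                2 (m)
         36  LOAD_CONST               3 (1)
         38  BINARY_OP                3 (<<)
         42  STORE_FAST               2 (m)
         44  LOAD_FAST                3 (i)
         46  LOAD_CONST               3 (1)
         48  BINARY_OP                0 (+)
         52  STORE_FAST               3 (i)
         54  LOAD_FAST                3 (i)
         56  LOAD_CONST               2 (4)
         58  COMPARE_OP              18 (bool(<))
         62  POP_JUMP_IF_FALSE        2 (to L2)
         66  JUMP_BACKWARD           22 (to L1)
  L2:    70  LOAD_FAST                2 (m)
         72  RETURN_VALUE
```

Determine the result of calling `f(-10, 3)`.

188

LOAD_FAST_LOAD_FAST a,b → push -10,3
BINARY_OP + → -10 + 3 = -7
STORE_FAST m → m=-7
LOAD_CONST → push 0
STORE_FAST i → i=0
LOAD_FAST i → push 0
LOAD_CONST → push 4
COMPARE_OP bool(<) → 0 vs 4 = True
POP_JUMP_IF_FALSE → pop True; no jump
LOAD_FAST_LOAD_FAST m,a → push -7,-10
BINARY_OP - → -7 - -10 = 3
STORE_FAST m → m=3
LOAD_FAST m → push 3
LOAD_CONST → push 1
BINARY_OP << → 3 << 1 = 6
STORE_FAST m → m=6
LOAD_FAST i → push 0
LOAD_CONST → push 1
BINARY_OP + → 0 + 1 = 1
STORE_FAST i → i=1
LOAD_FAST i → push 1
LOAD_CONST → push 4
COMPARE_OP bool(<) → 1 vs 4 = True
POP_JUMP_IF_FALSE → pop True; no jump
LOAD_FAST_LOAD_FAST m,a → push 6,-10
BINARY_OP - → 6 - -10 = 16
STORE_FAST m → m=16
LOAD_FAST m → push 16
LOAD_CONST → push 1
BINARY_OP << → 16 << 1 = 32
STORE_FAST m → m=32
LOAD_FAST i → push 1
LOAD_CONST → push 1
BINARY_OP + → 1 + 1 = 2
STORE_FAST i → i=2
LOAD_FAST i → push 2
LOAD_CONST → push 4
COMPARE_OP bool(<) → 2 vs 4 = True
POP_JUMP_IF_FALSE → pop True; no jump
LOAD_FAST_LOAD_FAST m,a → push 32,-10
BINARY_OP - → 32 - -10 = 42
STORE_FAST m → m=42
LOAD_FAST m → push 42
LOAD_CONST → push 1
BINARY_OP << → 42 << 1 = 84
STORE_FAST m → m=84
LOAD_FAST i → push 2
LOAD_CONST → push 1
BINARY_OP + → 2 + 1 = 3
STORE_FAST i → i=3
LOAD_FAST i → push 3
LOAD_CONST → push 4
COMPARE_OP bool(<) → 3 vs 4 = True
POP_JUMP_IF_FALSE → pop True; no jump
LOAD_FAST_LOAD_FAST m,a → push 84,-10
BINARY_OP - → 84 - -10 = 94
STORE_FAST m → m=94
LOAD_FAST m → push 94
LOAD_CONST → push 1
BINARY_OP << → 94 << 1 = 188
STORE_FAST m → m=188
LOAD_FAST i → push 3
LOAD_CONST → push 1
BINARY_OP + → 3 + 1 = 4
STORE_FAST i → i=4
LOAD_FAST i → push 4
LOAD_CONST → push 4
COMPARE_OP bool(<) → 4 vs 4 = False
POP_JUMP_IF_FALSE → pop False; jump
LOAD_FAST m → push 188
RETURN_VALUE → return 188.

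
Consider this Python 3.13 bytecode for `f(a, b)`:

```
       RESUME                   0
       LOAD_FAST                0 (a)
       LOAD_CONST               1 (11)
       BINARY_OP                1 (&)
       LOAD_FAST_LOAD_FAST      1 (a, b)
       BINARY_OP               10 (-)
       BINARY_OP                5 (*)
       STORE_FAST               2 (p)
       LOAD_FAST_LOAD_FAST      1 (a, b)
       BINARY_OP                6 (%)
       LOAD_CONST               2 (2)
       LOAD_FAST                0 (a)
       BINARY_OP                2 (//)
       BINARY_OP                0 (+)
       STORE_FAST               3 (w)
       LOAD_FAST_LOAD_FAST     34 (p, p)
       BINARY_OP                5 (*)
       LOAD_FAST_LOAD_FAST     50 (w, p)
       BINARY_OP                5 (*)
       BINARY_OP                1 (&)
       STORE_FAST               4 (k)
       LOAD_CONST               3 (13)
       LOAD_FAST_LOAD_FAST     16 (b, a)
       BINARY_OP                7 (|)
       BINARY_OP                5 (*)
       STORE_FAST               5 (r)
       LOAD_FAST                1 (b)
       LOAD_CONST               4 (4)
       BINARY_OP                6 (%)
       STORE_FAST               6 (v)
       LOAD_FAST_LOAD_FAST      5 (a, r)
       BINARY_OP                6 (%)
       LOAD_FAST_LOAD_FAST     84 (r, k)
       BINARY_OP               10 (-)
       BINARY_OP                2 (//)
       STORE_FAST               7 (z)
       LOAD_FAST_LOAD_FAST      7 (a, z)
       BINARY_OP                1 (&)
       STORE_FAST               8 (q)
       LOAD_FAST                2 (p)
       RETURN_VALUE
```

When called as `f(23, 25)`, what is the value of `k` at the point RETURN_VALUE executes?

36

LOAD_FAST a → push 23. Stack: [23]
LOAD_CONST → push 11. Stack: [23, 11]
BINARY_OP & → 23 & 11 = 3. Stack: [3]
LOAD_FAST_LOAD_FAST a,b → push 23,25. Stack: [3, 23, 25]
BINARY_OP - → 23 - 25 = -2. Stack: [3, -2]
BINARY_OP * → 3 * -2 = -6. Stack: [-6]
STORE_FAST p → p=-6. Stack: []
LOAD_FAST_LOAD_FAST a,b → push 23,25. Stack: [23, 25]
BINARY_OP % → 23 % 25 = 23. Stack: [23]
LOAD_CONST → push 2. Stack: [23, 2]
LOAD_FAST a → push 23. Stack: [23, 2, 23]
BINARY_OP // → 2 // 23 = 0. Stack: [23, 0]
BINARY_OP + → 23 + 0 = 23. Stack: [23]
STORE_FAST w → w=23. Stack: []
LOAD_FAST_LOAD_FAST p,p → push -6,-6. Stack: [-6, -6]
BINARY_OP * → -6 * -6 = 36. Stack: [36]
LOAD_FAST_LOAD_FAST w,p → push 23,-6. Stack: [36, 23, -6]
BINARY_OP * → 23 * -6 = -138. Stack: [36, -138]
BINARY_OP & → 36 & -138 = 36. Stack: [36]
STORE_FAST k → k=36. Stack: []
LOAD_CONST → push 13. Stack: [13]
LOAD_FAST_LOAD_FAST b,a → push 25,23. Stack: [13, 25, 23]
BINARY_OP | → 25 | 23 = 31. Stack: [13, 31]
BINARY_OP * → 13 * 31 = 403. Stack: [403]
STORE_FAST r → r=403. Stack: []
LOAD_FAST b → push 25. Stack: [25]
LOAD_CONST → push 4. Stack: [25, 4]
BINARY_OP % → 25 % 4 = 1. Stack: [1]
STORE_FAST v → v=1. Stack: []
LOAD_FAST_LOAD_FAST a,r → push 23,403. Stack: [23, 403]
BINARY_OP % → 23 % 403 = 23. Stack: [23]
LOAD_FAST_LOAD_FAST r,k → push 403,36. Stack: [23, 403, 36]
BINARY_OP - → 403 - 36 = 367. Stack: [23, 367]
BINARY_OP // → 23 // 367 = 0. Stack: [0]
STORE_FAST z → z=0. Stack: []
LOAD_FAST_LOAD_FAST a,z → push 23,0. Stack: [23, 0]
BINARY_OP & → 23 & 0 = 0. Stack: [0]
STORE_FAST q → q=0. Stack: []
LOAD_FAST p → push -6. Stack: [-6]
RETURN_VALUE → return -6.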